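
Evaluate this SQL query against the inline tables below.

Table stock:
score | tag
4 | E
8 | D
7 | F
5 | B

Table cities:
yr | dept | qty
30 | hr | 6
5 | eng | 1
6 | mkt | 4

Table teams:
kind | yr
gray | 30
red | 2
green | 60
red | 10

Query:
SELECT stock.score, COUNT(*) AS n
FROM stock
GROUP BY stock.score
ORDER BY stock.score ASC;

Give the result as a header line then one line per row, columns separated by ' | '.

After GROUP BY (4 rows):
stock.score | n
4 | 1
8 | 1
7 | 1
5 | 1
After ORDER BY (4 rows):
stock.score | n
4 | 1
5 | 1
7 | 1
8 | 1

== RESULT ==
stock.score | n
4 | 1
5 | 1
7 | 1
8 | 1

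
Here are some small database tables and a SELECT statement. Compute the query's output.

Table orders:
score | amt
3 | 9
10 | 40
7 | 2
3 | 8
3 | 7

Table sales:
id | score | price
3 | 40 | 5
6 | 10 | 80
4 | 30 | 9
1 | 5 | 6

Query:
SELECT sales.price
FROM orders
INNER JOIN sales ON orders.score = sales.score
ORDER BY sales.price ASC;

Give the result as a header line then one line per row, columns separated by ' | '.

After JOIN sales (1 rows):
orders.score | orders.amt | sales.id | sales.score | sales.price
10 | 40 | 6 | 10 | 80
After SELECT (1 rows):
sales.price
80
After ORDER BY (1 rows):
sales.price
80

== RESULT ==
sales.price
80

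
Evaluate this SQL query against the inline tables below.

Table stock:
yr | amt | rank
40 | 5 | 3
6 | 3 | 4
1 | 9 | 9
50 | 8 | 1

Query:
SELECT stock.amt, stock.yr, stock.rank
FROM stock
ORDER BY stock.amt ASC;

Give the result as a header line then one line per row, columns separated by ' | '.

== RESULT ==
stock.amt | stock.yr | stock.rank
3 | 6 | 4
5 | 40 | 3
8 | 50 | 1
9 | 1 | 9

Derivation:
After SELECT (4 rows):
stock.amt | stock.yr | stock.rank
5 | 40 | 3
3 | 6 | 4
9 | 1 | 9
8 | 50 | 1
After ORDER BY (4 rows):
stock.amt | stock.yr | stock.rank
3 | 6 | 4
5 | 40 | 3
8 | 50 | 1
9 | 1 | 9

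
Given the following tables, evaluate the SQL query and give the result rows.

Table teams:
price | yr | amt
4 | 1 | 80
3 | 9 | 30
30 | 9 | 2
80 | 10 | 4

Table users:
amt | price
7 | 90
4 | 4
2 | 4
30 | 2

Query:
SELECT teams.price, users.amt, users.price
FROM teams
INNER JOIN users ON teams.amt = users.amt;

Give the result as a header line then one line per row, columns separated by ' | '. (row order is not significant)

== RESULT ==
teams.price | users.amt | users.price
3 | 30 | 2
30 | 2 | 4
80 | 4 | 4

Derivation:
After JOIN users (3 rows):
teams.price | teams.yr | teams.amt | users.amt | users.price
3 | 9 | 30 | 30 | 2
30 | 9 | 2 | 2 | 4
80 | 10 | 4 | 4 | 4
After SELECT (3 rows):
teams.price | users.amt | users.price
3 | 30 | 2
30 | 2 | 4
80 | 4 | 4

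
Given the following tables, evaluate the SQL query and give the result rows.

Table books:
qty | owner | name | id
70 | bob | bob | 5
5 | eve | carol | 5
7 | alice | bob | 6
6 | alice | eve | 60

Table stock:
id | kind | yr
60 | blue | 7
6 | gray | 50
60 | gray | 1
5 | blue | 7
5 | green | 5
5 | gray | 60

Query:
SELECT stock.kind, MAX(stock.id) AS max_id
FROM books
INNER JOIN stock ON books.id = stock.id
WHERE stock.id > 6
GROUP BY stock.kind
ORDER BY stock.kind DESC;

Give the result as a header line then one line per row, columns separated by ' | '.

After JOIN stock (9 rows):
books.qty | books.owner | books.name | books.id | stock.id | stock.kind | stock.yr
70 | bob | bob | 5 | 5 | blue | 7
70 | bob | bob | 5 | 5 | green | 5
70 | bob | bob | 5 | 5 | gray | 60
5 | eve | carol | 5 | 5 | blue | 7
5 | eve | carol | 5 | 5 | green | 5
5 | eve | carol | 5 | 5 | gray | 60
7 | alice | bob | 6 | 6 | gray | 50
6 | alice | eve | 60 | 60 | blue | 7
6 | alice | eve | 60 | 60 | gray | 1
After WHERE (2 rows):
books.qty | books.owner | books.name | books.id | stock.id | stock.kind | stock.yr
6 | alice | eve | 60 | 60 | blue | 7
6 | alice | eve | 60 | 60 | gray | 1
After GROUP BY (2 rows):
stock.kind | max_id
blue | 60
gray | 60
After ORDER BY (2 rows):
stock.kind | max_id
gray | 60
blue | 60

== RESULT ==
stock.kind | max_id
gray | 60
blue | 60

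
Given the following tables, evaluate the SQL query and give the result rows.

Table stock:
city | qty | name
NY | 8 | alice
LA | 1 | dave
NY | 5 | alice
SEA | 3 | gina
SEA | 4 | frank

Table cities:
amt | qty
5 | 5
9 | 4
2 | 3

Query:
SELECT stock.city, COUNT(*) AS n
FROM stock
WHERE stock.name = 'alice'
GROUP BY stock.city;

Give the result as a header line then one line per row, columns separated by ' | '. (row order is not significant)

== RESULT ==
stock.city | n
NY | 2

Derivation:
After WHERE (2 rows):
stock.city | stock.qty | stock.name
NY | 8 | alice
NY | 5 | alice
After GROUP BY (1 rows):
stock.city | n
NY | 2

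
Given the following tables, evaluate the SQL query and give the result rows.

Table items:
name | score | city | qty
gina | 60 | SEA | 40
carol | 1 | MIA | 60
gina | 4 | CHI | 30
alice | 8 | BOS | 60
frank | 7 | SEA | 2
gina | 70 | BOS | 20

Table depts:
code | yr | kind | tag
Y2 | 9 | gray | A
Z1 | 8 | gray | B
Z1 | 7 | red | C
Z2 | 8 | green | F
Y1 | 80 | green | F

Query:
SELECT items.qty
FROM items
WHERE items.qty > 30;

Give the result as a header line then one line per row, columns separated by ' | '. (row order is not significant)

After WHERE (3 rows):
items.name | items.score | items.city | items.qty
gina | 60 | SEA | 40
carol | 1 | MIA | 60
alice | 8 | BOS | 60
After SELECT (3 rows):
items.qty
40
60
60

== RESULT ==
items.qty
40
60
60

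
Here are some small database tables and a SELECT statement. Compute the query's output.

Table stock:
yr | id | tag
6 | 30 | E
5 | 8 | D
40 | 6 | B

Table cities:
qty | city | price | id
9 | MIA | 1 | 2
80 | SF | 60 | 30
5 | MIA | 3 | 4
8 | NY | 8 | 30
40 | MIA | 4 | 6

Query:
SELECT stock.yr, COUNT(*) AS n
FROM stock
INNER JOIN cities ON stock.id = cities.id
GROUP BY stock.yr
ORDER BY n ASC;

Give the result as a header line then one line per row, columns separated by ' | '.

After JOIN cities (3 rows):
stock.yr | stock.id | stock.tag | cities.qty | cities.city | cities.price | cities.id
6 | 30 | E | 80 | SF | 60 | 30
6 | 30 | E | 8 | NY | 8 | 30
40 | 6 | B | 40 | MIA | 4 | 6
After GROUP BY (2 rows):
stock.yr | n
6 | 2
40 | 1
After ORDER BY (2 rows):
stock.yr | n
40 | 1
6 | 2

== RESULT ==
stock.yr | n
40 | 1
6 | 2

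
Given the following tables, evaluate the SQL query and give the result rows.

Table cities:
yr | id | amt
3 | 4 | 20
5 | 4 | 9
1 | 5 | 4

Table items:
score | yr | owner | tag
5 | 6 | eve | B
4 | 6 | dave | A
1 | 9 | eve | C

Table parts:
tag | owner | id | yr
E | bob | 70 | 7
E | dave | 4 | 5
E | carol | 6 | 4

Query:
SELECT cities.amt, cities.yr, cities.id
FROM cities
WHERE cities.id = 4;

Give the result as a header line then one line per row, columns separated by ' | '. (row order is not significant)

After WHERE (2 rows):
cities.yr | cities.id | cities.amt
3 | 4 | 20
5 | 4 | 9
After SELECT (2 rows):
cities.amt | cities.yr | cities.id
20 | 3 | 4
9 | 5 | 4

== RESULT ==
cities.amt | cities.yr | cities.id
20 | 3 | 4
9 | 5 | 4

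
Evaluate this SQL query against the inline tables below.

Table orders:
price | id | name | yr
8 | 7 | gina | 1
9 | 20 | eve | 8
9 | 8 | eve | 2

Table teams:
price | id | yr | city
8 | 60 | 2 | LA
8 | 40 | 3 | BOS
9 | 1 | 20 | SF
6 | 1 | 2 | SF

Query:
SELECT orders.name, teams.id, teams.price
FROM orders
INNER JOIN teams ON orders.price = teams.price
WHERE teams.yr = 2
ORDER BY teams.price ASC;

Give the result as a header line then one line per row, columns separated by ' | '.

== RESULT ==
orders.name | teams.id | teams.price
gina | 60 | 8

Derivation:
After JOIN teams (4 rows):
orders.price | orders.id | orders.name | orders.yr | teams.price | teams.id | teams.yr | teams.city
8 | 7 | gina | 1 | 8 | 60 | 2 | LA
8 | 7 | gina | 1 | 8 | 40 | 3 | BOS
9 | 20 | eve | 8 | 9 | 1 | 20 | SF
9 | 8 | eve | 2 | 9 | 1 | 20 | SF
After WHERE (1 rows):
orders.price | orders.id | orders.name | orders.yr | teams.price | teams.id | teams.yr | teams.city
8 | 7 | gina | 1 | 8 | 60 | 2 | LA
After SELECT (1 rows):
orders.name | teams.id | teams.price
gina | 60 | 8
After ORDER BY (1 rows):
orders.name | teams.id | teams.price
gina | 60 | 8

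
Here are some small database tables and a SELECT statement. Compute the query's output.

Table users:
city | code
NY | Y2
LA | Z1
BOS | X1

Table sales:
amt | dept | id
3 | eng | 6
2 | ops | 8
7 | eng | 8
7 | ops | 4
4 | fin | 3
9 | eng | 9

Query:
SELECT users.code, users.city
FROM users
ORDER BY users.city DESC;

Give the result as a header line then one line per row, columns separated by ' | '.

After SELECT (3 rows):
users.code | users.city
Y2 | NY
Z1 | LA
X1 | BOS
After ORDER BY (3 rows):
users.code | users.city
Y2 | NY
Z1 | LA
X1 | BOS

== RESULT ==
users.code | users.city
Y2 | NY
Z1 | LA
X1 | BOS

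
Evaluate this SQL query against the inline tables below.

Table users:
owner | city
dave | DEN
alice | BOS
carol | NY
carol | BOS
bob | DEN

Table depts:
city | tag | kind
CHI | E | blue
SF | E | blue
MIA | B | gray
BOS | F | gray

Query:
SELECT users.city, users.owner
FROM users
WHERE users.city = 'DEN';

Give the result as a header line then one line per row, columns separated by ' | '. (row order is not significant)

== RESULT ==
users.city | users.owner
DEN | dave
DEN | bob

Derivation:
After WHERE (2 rows):
users.owner | users.city
dave | DEN
bob | DEN
After SELECT (2 rows):
users.city | users.owner
DEN | dave
DEN | bob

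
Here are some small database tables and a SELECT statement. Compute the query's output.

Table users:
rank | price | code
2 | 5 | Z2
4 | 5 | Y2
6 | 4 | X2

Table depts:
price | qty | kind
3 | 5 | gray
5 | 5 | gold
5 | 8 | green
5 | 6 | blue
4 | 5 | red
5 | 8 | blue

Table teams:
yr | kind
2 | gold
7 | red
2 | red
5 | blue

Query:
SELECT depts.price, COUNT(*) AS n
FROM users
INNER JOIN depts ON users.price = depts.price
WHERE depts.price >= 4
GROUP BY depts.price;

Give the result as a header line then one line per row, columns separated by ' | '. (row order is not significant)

After JOIN depts (9 rows):
users.rank | users.price | users.code | depts.price | depts.qty | depts.kind
2 | 5 | Z2 | 5 | 5 | gold
2 | 5 | Z2 | 5 | 8 | green
2 | 5 | Z2 | 5 | 6 | blue
2 | 5 | Z2 | 5 | 8 | blue
4 | 5 | Y2 | 5 | 5 | gold
4 | 5 | Y2 | 5 | 8 | green
4 | 5 | Y2 | 5 | 6 | blue
4 | 5 | Y2 | 5 | 8 | blue
6 | 4 | X2 | 4 | 5 | red
After WHERE (9 rows):
users.rank | users.price | users.code | depts.price | depts.qty | depts.kind
2 | 5 | Z2 | 5 | 5 | gold
2 | 5 | Z2 | 5 | 8 | green
2 | 5 | Z2 | 5 | 6 | blue
2 | 5 | Z2 | 5 | 8 | blue
4 | 5 | Y2 | 5 | 5 | gold
4 | 5 | Y2 | 5 | 8 | green
4 | 5 | Y2 | 5 | 6 | blue
4 | 5 | Y2 | 5 | 8 | blue
6 | 4 | X2 | 4 | 5 | red
After GROUP BY (2 rows):
depts.price | n
5 | 8
4 | 1

== RESULT ==
depts.price | n
5 | 8
4 | 1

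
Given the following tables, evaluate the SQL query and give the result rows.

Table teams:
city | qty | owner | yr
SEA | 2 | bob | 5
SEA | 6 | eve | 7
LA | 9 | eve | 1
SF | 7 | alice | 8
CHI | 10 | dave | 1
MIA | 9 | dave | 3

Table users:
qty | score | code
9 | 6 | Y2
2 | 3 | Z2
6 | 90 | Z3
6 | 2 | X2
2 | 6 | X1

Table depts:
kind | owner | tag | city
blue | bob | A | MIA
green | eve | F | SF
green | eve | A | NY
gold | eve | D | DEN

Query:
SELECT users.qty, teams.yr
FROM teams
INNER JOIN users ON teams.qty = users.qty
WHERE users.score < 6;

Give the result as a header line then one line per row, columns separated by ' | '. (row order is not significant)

== RESULT ==
users.qty | teams.yr
2 | 5
6 | 7

Derivation:
After JOIN users (6 rows):
teams.city | teams.qty | teams.owner | teams.yr | users.qty | users.score | users.code
SEA | 2 | bob | 5 | 2 | 3 | Z2
SEA | 2 | bob | 5 | 2 | 6 | X1
SEA | 6 | eve | 7 | 6 | 90 | Z3
SEA | 6 | eve | 7 | 6 | 2 | X2
LA | 9 | eve | 1 | 9 | 6 | Y2
MIA | 9 | dave | 3 | 9 | 6 | Y2
After WHERE (2 rows):
teams.city | teams.qty | teams.owner | teams.yr | users.qty | users.score | users.code
SEA | 2 | bob | 5 | 2 | 3 | Z2
SEA | 6 | eve | 7 | 6 | 2 | X2
After SELECT (2 rows):
users.qty | teams.yr
2 | 5
6 | 7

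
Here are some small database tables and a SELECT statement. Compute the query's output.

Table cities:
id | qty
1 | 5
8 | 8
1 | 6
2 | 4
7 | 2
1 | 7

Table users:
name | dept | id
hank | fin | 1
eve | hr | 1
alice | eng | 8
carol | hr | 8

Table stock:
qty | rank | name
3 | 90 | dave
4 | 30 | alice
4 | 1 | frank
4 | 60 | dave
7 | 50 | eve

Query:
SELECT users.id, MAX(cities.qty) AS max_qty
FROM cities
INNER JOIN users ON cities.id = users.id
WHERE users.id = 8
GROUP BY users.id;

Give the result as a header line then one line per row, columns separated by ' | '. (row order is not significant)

== RESULT ==
users.id | max_qty
8 | 8

Derivation:
After JOIN users (8 rows):
cities.id | cities.qty | users.name | users.dept | users.id
1 | 5 | hank | fin | 1
1 | 5 | eve | hr | 1
8 | 8 | alice | eng | 8
8 | 8 | carol | hr | 8
1 | 6 | hank | fin | 1
1 | 6 | eve | hr | 1
1 | 7 | hank | fin | 1
1 | 7 | eve | hr | 1
After WHERE (2 rows):
cities.id | cities.qty | users.name | users.dept | users.id
8 | 8 | alice | eng | 8
8 | 8 | carol | hr | 8
After GROUP BY (1 rows):
users.id | max_qty
8 | 8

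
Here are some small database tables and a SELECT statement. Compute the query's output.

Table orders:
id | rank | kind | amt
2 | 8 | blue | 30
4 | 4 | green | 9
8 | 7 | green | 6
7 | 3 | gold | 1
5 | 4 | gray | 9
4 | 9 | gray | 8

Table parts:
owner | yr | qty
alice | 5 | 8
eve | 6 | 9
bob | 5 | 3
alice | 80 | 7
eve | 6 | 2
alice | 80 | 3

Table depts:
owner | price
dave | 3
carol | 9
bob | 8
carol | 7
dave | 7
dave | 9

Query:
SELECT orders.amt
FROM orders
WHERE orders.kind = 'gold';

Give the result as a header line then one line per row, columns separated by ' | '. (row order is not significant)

== RESULT ==
orders.amt
1

Derivation:
After WHERE (1 rows):
orders.id | orders.rank | orders.kind | orders.amt
7 | 3 | gold | 1
After SELECT (1 rows):
orders.amt
1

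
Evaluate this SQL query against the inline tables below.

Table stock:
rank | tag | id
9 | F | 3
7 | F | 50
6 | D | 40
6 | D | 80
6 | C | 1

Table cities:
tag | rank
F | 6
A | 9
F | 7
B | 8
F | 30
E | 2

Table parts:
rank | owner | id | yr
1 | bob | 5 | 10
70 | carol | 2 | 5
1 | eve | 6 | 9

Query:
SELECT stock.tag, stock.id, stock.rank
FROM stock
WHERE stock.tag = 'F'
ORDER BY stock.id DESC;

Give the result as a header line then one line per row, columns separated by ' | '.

After WHERE (2 rows):
stock.rank | stock.tag | stock.id
9 | F | 3
7 | F | 50
After SELECT (2 rows):
stock.tag | stock.id | stock.rank
F | 3 | 9
F | 50 | 7
After ORDER BY (2 rows):
stock.tag | stock.id | stock.rank
F | 50 | 7
F | 3 | 9

== RESULT ==
stock.tag | stock.id | stock.rank
F | 50 | 7
F | 3 | 9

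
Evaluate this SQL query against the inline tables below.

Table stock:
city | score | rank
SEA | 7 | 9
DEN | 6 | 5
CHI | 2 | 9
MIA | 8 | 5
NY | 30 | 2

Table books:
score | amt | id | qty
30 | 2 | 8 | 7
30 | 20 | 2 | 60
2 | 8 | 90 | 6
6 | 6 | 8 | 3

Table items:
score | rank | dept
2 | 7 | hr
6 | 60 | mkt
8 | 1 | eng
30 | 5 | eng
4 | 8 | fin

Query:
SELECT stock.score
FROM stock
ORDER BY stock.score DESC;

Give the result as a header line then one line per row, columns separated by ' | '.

== RESULT ==
stock.score
30
8
7
6
2

Derivation:
After SELECT (5 rows):
stock.score
7
6
2
8
30
After ORDER BY (5 rows):
stock.score
30
8
7
6
2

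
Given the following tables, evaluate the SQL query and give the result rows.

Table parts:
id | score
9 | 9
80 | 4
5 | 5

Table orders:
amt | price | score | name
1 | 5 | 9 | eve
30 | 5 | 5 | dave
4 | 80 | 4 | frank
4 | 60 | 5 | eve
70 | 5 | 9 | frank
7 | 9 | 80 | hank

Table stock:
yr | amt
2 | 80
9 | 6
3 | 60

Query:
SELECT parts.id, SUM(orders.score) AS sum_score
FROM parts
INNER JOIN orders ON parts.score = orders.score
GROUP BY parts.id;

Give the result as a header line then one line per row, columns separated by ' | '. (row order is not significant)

== RESULT ==
parts.id | sum_score
9 | 18
80 | 4
5 | 10

Derivation:
After JOIN orders (5 rows):
parts.id | parts.score | orders.amt | orders.price | orders.score | orders.name
9 | 9 | 1 | 5 | 9 | eve
9 | 9 | 70 | 5 | 9 | frank
80 | 4 | 4 | 80 | 4 | frank
5 | 5 | 30 | 5 | 5 | dave
5 | 5 | 4 | 60 | 5 | eve
After GROUP BY (3 rows):
parts.id | sum_score
9 | 18
80 | 4
5 | 10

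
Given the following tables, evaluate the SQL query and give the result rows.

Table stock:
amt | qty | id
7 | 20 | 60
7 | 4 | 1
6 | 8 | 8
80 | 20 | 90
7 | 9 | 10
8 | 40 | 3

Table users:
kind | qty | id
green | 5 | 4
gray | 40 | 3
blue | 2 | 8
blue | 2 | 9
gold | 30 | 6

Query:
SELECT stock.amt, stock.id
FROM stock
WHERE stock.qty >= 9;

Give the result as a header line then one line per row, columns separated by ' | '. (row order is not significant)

After WHERE (4 rows):
stock.amt | stock.qty | stock.id
7 | 20 | 60
80 | 20 | 90
7 | 9 | 10
8 | 40 | 3
After SELECT (4 rows):
stock.amt | stock.id
7 | 60
80 | 90
7 | 10
8 | 3

== RESULT ==
stock.amt | stock.id
7 | 60
80 | 90
7 | 10
8 | 3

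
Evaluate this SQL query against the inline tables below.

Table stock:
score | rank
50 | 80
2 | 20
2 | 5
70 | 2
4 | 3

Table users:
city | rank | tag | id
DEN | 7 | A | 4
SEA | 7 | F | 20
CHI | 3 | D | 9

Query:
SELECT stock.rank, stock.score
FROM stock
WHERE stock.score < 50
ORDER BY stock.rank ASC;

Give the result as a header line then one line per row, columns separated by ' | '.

After WHERE (3 rows):
stock.score | stock.rank
2 | 20
2 | 5
4 | 3
After SELECT (3 rows):
stock.rank | stock.score
20 | 2
5 | 2
3 | 4
After ORDER BY (3 rows):
stock.rank | stock.score
3 | 4
5 | 2
20 | 2

== RESULT ==
stock.rank | stock.score
3 | 4
5 | 2
20 | 2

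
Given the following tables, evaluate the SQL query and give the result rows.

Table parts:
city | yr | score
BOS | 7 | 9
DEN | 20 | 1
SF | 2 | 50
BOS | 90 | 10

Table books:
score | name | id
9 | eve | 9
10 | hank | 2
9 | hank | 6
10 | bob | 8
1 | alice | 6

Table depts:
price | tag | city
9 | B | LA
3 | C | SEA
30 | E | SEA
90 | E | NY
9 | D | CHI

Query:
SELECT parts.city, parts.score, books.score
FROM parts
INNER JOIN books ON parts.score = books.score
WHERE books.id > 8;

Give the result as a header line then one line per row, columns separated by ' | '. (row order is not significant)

After JOIN books (5 rows):
parts.city | parts.yr | parts.score | books.score | books.name | books.id
BOS | 7 | 9 | 9 | eve | 9
BOS | 7 | 9 | 9 | hank | 6
DEN | 20 | 1 | 1 | alice | 6
BOS | 90 | 10 | 10 | hank | 2
BOS | 90 | 10 | 10 | bob | 8
After WHERE (1 rows):
parts.city | parts.yr | parts.score | books.score | books.name | books.id
BOS | 7 | 9 | 9 | eve | 9
After SELECT (1 rows):
parts.city | parts.score | books.score
BOS | 9 | 9

== RESULT ==
parts.city | parts.score | books.score
BOS | 9 | 9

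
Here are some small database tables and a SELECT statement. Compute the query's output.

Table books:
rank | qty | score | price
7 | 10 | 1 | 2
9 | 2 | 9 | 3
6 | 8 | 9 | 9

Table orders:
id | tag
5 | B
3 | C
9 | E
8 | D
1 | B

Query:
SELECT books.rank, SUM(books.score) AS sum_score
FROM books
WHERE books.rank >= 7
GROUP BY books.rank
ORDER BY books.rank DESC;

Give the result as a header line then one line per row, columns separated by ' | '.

== RESULT ==
books.rank | sum_score
9 | 9
7 | 1

Derivation:
After WHERE (2 rows):
books.rank | books.qty | books.score | books.price
7 | 10 | 1 | 2
9 | 2 | 9 | 3
After GROUP BY (2 rows):
books.rank | sum_score
7 | 1
9 | 9
After ORDER BY (2 rows):
books.rank | sum_score
9 | 9
7 | 1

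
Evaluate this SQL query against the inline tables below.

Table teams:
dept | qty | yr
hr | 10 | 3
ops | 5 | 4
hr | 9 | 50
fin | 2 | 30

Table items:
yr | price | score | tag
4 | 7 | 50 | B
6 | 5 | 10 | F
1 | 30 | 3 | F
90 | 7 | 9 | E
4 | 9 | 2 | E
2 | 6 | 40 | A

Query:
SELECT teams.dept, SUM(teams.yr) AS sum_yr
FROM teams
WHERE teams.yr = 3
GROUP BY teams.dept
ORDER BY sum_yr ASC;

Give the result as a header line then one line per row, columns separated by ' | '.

== RESULT ==
teams.dept | sum_yr
hr | 3

Derivation:
After WHERE (1 rows):
teams.dept | teams.qty | teams.yr
hr | 10 | 3
After GROUP BY (1 rows):
teams.dept | sum_yr
hr | 3
After ORDER BY (1 rows):
teams.dept | sum_yr
hr | 3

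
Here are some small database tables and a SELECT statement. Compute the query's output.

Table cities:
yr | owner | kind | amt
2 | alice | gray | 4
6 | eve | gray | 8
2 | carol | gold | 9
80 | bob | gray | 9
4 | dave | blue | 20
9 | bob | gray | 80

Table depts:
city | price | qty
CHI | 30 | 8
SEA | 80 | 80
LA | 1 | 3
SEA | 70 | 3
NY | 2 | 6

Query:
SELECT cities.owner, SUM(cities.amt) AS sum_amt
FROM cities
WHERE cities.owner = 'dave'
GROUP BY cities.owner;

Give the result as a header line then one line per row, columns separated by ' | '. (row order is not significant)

After WHERE (1 rows):
cities.yr | cities.owner | cities.kind | cities.amt
4 | dave | blue | 20
After GROUP BY (1 rows):
cities.owner | sum_amt
dave | 20

== RESULT ==
cities.owner | sum_amt
dave | 20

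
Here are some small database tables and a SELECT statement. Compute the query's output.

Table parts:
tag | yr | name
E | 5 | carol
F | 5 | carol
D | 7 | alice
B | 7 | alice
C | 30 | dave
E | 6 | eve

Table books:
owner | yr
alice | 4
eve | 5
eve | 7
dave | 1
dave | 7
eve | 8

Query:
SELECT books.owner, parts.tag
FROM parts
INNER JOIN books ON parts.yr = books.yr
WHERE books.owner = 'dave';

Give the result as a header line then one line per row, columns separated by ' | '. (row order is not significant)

== RESULT ==
books.owner | parts.tag
dave | D
dave | B

Derivation:
After JOIN books (6 rows):
parts.tag | parts.yr | parts.name | books.owner | books.yr
E | 5 | carol | eve | 5
F | 5 | carol | eve | 5
D | 7 | alice | eve | 7
D | 7 | alice | dave | 7
B | 7 | alice | eve | 7
B | 7 | alice | dave | 7
After WHERE (2 rows):
parts.tag | parts.yr | parts.name | books.owner | books.yr
D | 7 | alice | dave | 7
B | 7 | alice | dave | 7
After SELECT (2 rows):
books.owner | parts.tag
dave | D
dave | B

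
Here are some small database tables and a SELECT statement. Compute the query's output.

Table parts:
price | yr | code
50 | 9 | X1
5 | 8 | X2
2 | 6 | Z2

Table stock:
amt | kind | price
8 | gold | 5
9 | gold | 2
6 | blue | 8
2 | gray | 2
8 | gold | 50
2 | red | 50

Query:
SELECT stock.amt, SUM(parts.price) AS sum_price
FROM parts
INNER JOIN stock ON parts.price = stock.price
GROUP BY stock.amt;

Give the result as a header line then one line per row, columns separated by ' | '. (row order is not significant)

== RESULT ==
stock.amt | sum_price
8 | 55
2 | 52
9 | 2

Derivation:
After JOIN stock (5 rows):
parts.price | parts.yr | parts.code | stock.amt | stock.kind | stock.price
50 | 9 | X1 | 8 | gold | 50
50 | 9 | X1 | 2 | red | 50
5 | 8 | X2 | 8 | gold | 5
2 | 6 | Z2 | 9 | gold | 2
2 | 6 | Z2 | 2 | gray | 2
After GROUP BY (3 rows):
stock.amt | sum_price
8 | 55
2 | 52
9 | 2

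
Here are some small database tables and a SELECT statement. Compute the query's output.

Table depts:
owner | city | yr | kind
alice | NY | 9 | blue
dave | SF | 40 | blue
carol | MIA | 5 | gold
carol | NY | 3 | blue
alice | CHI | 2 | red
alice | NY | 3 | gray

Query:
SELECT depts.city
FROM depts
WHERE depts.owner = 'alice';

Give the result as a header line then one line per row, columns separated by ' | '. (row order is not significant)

After WHERE (3 rows):
depts.owner | depts.city | depts.yr | depts.kind
alice | NY | 9 | blue
alice | CHI | 2 | red
alice | NY | 3 | gray
After SELECT (3 rows):
depts.city
NY
CHI
NY

== RESULT ==
depts.city
NY
CHI
NY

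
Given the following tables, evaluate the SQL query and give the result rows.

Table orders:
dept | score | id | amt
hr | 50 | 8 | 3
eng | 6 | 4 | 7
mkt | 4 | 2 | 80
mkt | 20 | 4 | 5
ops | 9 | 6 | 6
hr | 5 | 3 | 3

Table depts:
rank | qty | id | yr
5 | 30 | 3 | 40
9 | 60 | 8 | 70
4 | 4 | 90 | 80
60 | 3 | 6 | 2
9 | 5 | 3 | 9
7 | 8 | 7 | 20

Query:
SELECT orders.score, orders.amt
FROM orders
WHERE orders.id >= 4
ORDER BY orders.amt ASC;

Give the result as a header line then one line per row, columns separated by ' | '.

== RESULT ==
orders.score | orders.amt
50 | 3
20 | 5
9 | 6
6 | 7

Derivation:
After WHERE (4 rows):
orders.dept | orders.score | orders.id | orders.amt
hr | 50 | 8 | 3
eng | 6 | 4 | 7
mkt | 20 | 4 | 5
ops | 9 | 6 | 6
After SELECT (4 rows):
orders.score | orders.amt
50 | 3
6 | 7
20 | 5
9 | 6
After ORDER BY (4 rows):
orders.score | orders.amt
50 | 3
20 | 5
9 | 6
6 | 7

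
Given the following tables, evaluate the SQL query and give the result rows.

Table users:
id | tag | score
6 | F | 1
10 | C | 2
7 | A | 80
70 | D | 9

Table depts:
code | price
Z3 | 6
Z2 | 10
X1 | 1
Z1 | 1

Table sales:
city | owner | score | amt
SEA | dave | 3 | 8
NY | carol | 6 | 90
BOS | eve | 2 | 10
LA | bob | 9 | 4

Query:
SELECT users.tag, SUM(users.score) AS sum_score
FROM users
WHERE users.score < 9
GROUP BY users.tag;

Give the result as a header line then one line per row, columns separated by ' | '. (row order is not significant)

After WHERE (2 rows):
users.id | users.tag | users.score
6 | F | 1
10 | C | 2
After GROUP BY (2 rows):
users.tag | sum_score
F | 1
C | 2

== RESULT ==
users.tag | sum_score
F | 1
C | 2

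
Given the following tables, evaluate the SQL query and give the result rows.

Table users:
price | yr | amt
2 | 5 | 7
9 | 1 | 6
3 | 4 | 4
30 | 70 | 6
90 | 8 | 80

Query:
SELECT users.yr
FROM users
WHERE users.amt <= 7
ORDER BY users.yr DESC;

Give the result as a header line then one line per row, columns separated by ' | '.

After WHERE (4 rows):
users.price | users.yr | users.amt
2 | 5 | 7
9 | 1 | 6
3 | 4 | 4
30 | 70 | 6
After SELECT (4 rows):
users.yr
5
1
4
70
After ORDER BY (4 rows):
users.yr
70
5
4
1

== RESULT ==
users.yr
70
5
4
1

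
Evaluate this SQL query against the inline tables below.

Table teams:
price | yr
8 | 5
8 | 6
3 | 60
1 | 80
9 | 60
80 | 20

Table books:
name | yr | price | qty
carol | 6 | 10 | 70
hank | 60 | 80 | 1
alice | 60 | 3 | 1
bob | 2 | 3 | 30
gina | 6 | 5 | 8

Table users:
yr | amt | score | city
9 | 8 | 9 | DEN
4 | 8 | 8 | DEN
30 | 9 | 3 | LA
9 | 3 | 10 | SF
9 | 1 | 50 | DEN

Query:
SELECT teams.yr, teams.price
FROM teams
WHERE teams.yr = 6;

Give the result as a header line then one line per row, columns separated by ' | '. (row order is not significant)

After WHERE (1 rows):
teams.price | teams.yr
8 | 6
After SELECT (1 rows):
teams.yr | teams.price
6 | 8

== RESULT ==
teams.yr | teams.price
6 | 8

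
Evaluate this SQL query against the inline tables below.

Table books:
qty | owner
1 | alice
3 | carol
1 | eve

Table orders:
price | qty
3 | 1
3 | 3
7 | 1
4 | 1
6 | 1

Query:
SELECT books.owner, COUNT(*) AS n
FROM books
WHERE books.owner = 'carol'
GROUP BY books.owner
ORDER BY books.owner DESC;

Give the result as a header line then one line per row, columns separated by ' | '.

After WHERE (1 rows):
books.qty | books.owner
3 | carol
After GROUP BY (1 rows):
books.owner | n
carol | 1
After ORDER BY (1 rows):
books.owner | n
carol | 1

== RESULT ==
books.owner | n
carol | 1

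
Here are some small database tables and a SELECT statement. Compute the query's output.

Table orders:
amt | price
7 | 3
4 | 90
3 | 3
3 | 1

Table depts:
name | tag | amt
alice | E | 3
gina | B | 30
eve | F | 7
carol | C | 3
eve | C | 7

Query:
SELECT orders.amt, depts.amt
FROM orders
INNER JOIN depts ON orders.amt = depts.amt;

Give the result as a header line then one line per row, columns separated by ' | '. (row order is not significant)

After JOIN depts (6 rows):
orders.amt | orders.price | depts.name | depts.tag | depts.amt
7 | 3 | eve | F | 7
7 | 3 | eve | C | 7
3 | 3 | alice | E | 3
3 | 3 | carol | C | 3
3 | 1 | alice | E | 3
3 | 1 | carol | C | 3
After SELECT (6 rows):
orders.amt | depts.amt
7 | 7
7 | 7
3 | 3
3 | 3
3 | 3
3 | 3

== RESULT ==
orders.amt | depts.amt
7 | 7
7 | 7
3 | 3
3 | 3
3 | 3
3 | 3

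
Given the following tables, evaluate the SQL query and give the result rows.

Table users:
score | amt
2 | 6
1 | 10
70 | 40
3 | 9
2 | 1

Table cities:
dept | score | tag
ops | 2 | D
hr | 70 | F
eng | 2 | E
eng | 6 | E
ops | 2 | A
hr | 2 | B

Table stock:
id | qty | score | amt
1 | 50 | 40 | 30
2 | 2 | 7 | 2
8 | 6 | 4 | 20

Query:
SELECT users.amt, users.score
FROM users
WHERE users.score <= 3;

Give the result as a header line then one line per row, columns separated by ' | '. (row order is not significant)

After WHERE (4 rows):
users.score | users.amt
2 | 6
1 | 10
3 | 9
2 | 1
After SELECT (4 rows):
users.amt | users.score
6 | 2
10 | 1
9 | 3
1 | 2

== RESULT ==
users.amt | users.score
6 | 2
10 | 1
9 | 3
1 | 2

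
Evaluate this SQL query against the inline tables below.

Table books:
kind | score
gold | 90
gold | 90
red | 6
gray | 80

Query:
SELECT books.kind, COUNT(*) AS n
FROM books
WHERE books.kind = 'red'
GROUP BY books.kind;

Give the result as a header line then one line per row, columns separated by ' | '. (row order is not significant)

== RESULT ==
books.kind | n
red | 1

Derivation:
After WHERE (1 rows):
books.kind | books.score
red | 6
After GROUP BY (1 rows):
books.kind | n
red | 1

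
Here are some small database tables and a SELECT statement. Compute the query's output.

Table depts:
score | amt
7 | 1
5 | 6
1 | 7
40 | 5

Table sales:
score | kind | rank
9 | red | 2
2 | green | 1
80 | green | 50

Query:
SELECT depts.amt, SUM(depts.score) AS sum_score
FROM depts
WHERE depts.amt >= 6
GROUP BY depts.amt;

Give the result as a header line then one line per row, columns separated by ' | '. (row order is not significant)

== RESULT ==
depts.amt | sum_score
6 | 5
7 | 1

Derivation:
After WHERE (2 rows):
depts.score | depts.amt
5 | 6
1 | 7
After GROUP BY (2 rows):
depts.amt | sum_score
6 | 5
7 | 1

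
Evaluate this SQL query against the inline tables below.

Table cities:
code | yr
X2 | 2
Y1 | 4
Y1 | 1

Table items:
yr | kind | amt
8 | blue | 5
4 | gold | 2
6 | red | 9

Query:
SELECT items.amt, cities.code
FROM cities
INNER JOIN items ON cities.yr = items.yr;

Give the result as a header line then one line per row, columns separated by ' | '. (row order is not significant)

== RESULT ==
items.amt | cities.code
2 | Y1

Derivation:
After JOIN items (1 rows):
cities.code | cities.yr | items.yr | items.kind | items.amt
Y1 | 4 | 4 | gold | 2
After SELECT (1 rows):
items.amt | cities.code
2 | Y1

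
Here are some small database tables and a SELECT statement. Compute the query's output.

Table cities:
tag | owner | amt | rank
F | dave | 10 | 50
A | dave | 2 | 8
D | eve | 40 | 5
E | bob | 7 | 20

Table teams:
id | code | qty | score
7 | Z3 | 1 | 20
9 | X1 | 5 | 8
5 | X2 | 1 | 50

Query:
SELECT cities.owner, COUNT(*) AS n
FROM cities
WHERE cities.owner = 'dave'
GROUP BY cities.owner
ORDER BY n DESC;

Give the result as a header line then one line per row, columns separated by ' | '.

== RESULT ==
cities.owner | n
dave | 2

Derivation:
After WHERE (2 rows):
cities.tag | cities.owner | cities.amt | cities.rank
F | dave | 10 | 50
A | dave | 2 | 8
After GROUP BY (1 rows):
cities.owner | n
dave | 2
After ORDER BY (1 rows):
cities.owner | n
dave | 2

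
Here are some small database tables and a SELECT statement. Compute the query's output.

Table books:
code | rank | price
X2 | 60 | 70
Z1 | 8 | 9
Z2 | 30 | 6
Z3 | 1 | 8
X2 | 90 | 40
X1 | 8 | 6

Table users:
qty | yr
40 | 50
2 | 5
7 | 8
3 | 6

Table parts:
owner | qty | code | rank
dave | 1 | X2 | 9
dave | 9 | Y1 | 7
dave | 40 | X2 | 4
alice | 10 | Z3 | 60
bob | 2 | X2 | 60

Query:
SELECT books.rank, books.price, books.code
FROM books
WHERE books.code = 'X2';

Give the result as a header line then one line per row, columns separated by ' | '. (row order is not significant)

== RESULT ==
books.rank | books.price | books.code
60 | 70 | X2
90 | 40 | X2

Derivation:
After WHERE (2 rows):
books.code | books.rank | books.price
X2 | 60 | 70
X2 | 90 | 40
After SELECT (2 rows):
books.rank | books.price | books.code
60 | 70 | X2
90 | 40 | X2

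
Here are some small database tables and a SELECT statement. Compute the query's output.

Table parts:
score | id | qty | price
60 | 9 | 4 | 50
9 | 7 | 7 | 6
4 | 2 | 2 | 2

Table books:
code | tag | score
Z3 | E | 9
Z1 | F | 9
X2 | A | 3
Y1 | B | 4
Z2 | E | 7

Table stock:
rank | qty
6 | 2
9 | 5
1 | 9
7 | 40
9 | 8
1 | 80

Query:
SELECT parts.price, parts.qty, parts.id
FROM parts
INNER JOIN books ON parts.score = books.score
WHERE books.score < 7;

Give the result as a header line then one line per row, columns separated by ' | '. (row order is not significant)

After JOIN books (3 rows):
parts.score | parts.id | parts.qty | parts.price | books.code | books.tag | books.score
9 | 7 | 7 | 6 | Z3 | E | 9
9 | 7 | 7 | 6 | Z1 | F | 9
4 | 2 | 2 | 2 | Y1 | B | 4
After WHERE (1 rows):
parts.score | parts.id | parts.qty | parts.price | books.code | books.tag | books.score
4 | 2 | 2 | 2 | Y1 | B | 4
After SELECT (1 rows):
parts.price | parts.qty | parts.id
2 | 2 | 2

== RESULT ==
parts.price | parts.qty | parts.id
2 | 2 | 2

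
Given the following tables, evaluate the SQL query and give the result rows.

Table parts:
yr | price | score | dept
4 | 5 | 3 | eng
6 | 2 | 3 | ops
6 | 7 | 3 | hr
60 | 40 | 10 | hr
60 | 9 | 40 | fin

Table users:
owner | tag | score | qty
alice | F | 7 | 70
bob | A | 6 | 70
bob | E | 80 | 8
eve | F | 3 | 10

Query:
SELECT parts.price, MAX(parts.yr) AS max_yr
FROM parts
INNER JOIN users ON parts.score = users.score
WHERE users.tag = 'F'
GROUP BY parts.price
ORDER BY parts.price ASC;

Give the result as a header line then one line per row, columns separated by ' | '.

== RESULT ==
parts.price | max_yr
2 | 6
5 | 4
7 | 6

Derivation:
After JOIN users (3 rows):
parts.yr | parts.price | parts.score | parts.dept | users.owner | users.tag | users.score | users.qty
4 | 5 | 3 | eng | eve | F | 3 | 10
6 | 2 | 3 | ops | eve | F | 3 | 10
6 | 7 | 3 | hr | eve | F | 3 | 10
After WHERE (3 rows):
parts.yr | parts.price | parts.score | parts.dept | users.owner | users.tag | users.score | users.qty
4 | 5 | 3 | eng | eve | F | 3 | 10
6 | 2 | 3 | ops | eve | F | 3 | 10
6 | 7 | 3 | hr | eve | F | 3 | 10
After GROUP BY (3 rows):
parts.price | max_yr
5 | 4
2 | 6
7 | 6
After ORDER BY (3 rows):
parts.price | max_yr
2 | 6
5 | 4
7 | 6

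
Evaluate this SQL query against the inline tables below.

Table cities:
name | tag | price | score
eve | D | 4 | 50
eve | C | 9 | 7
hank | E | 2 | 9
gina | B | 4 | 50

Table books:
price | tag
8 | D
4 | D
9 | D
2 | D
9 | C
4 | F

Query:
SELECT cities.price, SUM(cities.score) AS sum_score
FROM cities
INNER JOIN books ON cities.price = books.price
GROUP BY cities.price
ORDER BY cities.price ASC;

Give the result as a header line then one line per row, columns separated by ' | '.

== RESULT ==
cities.price | sum_score
2 | 9
4 | 200
9 | 14

Derivation:
After JOIN books (7 rows):
cities.name | cities.tag | cities.price | cities.score | books.price | books.tag
eve | D | 4 | 50 | 4 | D
eve | D | 4 | 50 | 4 | F
eve | C | 9 | 7 | 9 | D
eve | C | 9 | 7 | 9 | C
hank | E | 2 | 9 | 2 | D
gina | B | 4 | 50 | 4 | D
gina | B | 4 | 50 | 4 | F
After GROUP BY (3 rows):
cities.price | sum_score
4 | 200
9 | 14
2 | 9
After ORDER BY (3 rows):
cities.price | sum_score
2 | 9
4 | 200
9 | 14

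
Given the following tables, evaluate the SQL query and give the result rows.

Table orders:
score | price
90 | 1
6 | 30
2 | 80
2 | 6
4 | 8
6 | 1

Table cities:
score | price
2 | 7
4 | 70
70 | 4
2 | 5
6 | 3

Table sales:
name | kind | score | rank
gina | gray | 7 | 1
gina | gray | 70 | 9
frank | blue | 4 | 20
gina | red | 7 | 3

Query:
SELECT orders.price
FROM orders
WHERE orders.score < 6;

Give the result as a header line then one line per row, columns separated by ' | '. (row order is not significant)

== RESULT ==
orders.price
80
6
8

Derivation:
After WHERE (3 rows):
orders.score | orders.price
2 | 80
2 | 6
4 | 8
After SELECT (3 rows):
orders.price
80
6
8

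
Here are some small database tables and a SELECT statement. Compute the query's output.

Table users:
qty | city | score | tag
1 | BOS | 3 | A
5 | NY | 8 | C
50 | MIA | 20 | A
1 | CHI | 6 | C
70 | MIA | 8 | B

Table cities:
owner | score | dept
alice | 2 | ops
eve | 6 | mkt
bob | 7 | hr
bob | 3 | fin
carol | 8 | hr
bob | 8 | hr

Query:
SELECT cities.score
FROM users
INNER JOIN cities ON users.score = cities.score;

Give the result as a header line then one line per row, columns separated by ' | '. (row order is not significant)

== RESULT ==
cities.score
3
8
8
6
8
8

Derivation:
After JOIN cities (6 rows):
users.qty | users.city | users.score | users.tag | cities.owner | cities.score | cities.dept
1 | BOS | 3 | A | bob | 3 | fin
5 | NY | 8 | C | carol | 8 | hr
5 | NY | 8 | C | bob | 8 | hr
1 | CHI | 6 | C | eve | 6 | mkt
70 | MIA | 8 | B | carol | 8 | hr
70 | MIA | 8 | B | bob | 8 | hr
After SELECT (6 rows):
cities.score
3
8
8
6
8
8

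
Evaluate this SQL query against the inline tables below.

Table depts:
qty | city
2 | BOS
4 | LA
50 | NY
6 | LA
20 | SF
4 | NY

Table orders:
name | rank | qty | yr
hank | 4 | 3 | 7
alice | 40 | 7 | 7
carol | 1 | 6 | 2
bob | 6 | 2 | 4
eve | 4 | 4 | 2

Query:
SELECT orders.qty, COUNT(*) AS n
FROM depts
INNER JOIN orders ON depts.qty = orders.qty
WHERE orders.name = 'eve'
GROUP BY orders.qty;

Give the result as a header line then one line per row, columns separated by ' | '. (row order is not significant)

After JOIN orders (4 rows):
depts.qty | depts.city | orders.name | orders.rank | orders.qty | orders.yr
2 | BOS | bob | 6 | 2 | 4
4 | LA | eve | 4 | 4 | 2
6 | LA | carol | 1 | 6 | 2
4 | NY | eve | 4 | 4 | 2
After WHERE (2 rows):
depts.qty | depts.city | orders.name | orders.rank | orders.qty | orders.yr
4 | LA | eve | 4 | 4 | 2
4 | NY | eve | 4 | 4 | 2
After GROUP BY (1 rows):
orders.qty | n
4 | 2

== RESULT ==
orders.qty | n
4 | 2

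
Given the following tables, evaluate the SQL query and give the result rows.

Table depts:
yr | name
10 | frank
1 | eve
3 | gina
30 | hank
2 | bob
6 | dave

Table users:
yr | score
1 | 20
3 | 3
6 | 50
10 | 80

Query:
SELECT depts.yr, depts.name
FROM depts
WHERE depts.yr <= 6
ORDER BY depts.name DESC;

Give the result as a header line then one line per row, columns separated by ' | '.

== RESULT ==
depts.yr | depts.name
3 | gina
1 | eve
6 | dave
2 | bob

Derivation:
After WHERE (4 rows):
depts.yr | depts.name
1 | eve
3 | gina
2 | bob
6 | dave
After SELECT (4 rows):
depts.yr | depts.name
1 | eve
3 | gina
2 | bob
6 | dave
After ORDER BY (4 rows):
depts.yr | depts.name
3 | gina
1 | eve
6 | dave
2 | bob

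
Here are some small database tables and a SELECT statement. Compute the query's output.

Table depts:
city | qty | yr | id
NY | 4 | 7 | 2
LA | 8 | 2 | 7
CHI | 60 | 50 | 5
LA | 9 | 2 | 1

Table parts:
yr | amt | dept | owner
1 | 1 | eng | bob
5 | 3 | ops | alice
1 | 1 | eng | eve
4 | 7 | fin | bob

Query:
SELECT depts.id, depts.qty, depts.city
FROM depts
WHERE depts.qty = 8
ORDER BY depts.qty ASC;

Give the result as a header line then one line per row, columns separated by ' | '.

== RESULT ==
depts.id | depts.qty | depts.city
7 | 8 | LA

Derivation:
After WHERE (1 rows):
depts.city | depts.qty | depts.yr | depts.id
LA | 8 | 2 | 7
After SELECT (1 rows):
depts.id | depts.qty | depts.city
7 | 8 | LA
After ORDER BY (1 rows):
depts.id | depts.qty | depts.city
7 | 8 | LA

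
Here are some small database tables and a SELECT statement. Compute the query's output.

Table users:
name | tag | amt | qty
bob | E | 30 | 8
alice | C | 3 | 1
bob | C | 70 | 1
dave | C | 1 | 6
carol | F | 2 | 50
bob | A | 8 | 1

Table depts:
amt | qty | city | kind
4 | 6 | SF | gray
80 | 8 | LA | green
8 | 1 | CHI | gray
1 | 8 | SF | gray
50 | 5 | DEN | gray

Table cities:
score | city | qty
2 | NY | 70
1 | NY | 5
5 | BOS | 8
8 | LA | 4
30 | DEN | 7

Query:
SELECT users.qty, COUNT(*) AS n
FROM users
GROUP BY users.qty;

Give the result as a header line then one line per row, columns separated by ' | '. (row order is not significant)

== RESULT ==
users.qty | n
8 | 1
1 | 3
6 | 1
50 | 1

Derivation:
After GROUP BY (4 rows):
users.qty | n
8 | 1
1 | 3
6 | 1
50 | 1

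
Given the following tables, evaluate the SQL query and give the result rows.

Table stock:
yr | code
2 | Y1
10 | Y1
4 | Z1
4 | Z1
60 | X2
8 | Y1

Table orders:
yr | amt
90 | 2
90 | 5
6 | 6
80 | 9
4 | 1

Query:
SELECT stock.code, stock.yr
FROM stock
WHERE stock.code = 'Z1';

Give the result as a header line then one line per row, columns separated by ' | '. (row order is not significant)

After WHERE (2 rows):
stock.yr | stock.code
4 | Z1
4 | Z1
After SELECT (2 rows):
stock.code | stock.yr
Z1 | 4
Z1 | 4

== RESULT ==
stock.code | stock.yr
Z1 | 4
Z1 | 4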